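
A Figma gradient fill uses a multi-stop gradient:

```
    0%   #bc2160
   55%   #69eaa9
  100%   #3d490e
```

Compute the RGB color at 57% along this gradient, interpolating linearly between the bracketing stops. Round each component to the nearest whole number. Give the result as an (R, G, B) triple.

(103, 227, 162)

57% lies between the 55% and 100% stops, so the local fraction is t = (57 − 55)/(100 − 55) = 2/45 ≈ 0.0444.
#69eaa9 → (105, 234, 169); #3d490e → (61, 73, 14).
R = 105 + 0.0444 × (61 − 105) = 103.046 → 103
G = 234 + 0.0444 × (73 − 234) = 226.852 → 227
B = 169 + 0.0444 × (14 − 169) = 162.118 → 162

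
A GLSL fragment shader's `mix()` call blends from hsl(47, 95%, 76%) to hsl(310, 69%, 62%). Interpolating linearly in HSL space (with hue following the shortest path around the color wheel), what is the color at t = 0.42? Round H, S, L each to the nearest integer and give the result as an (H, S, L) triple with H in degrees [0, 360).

(6, 84, 70)

Hue: 310 − 47 = 263°, but |263| > 180 so the shorter arc goes the other way: Δh = 263 − 360 = -97°.
H = 47 + 0.42 × (-97) = 6.26 → 6°
S = 95 + 0.42 × (69 − 95) = 84.08 → 84%
L = 76 + 0.42 × (62 − 76) = 70.12 → 70%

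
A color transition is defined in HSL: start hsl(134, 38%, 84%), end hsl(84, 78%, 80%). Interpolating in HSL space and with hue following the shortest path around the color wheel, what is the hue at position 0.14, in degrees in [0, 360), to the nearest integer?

127

Hue arc: Δh = 84 − 134 = -50° (|Δh| ≤ 180, already the shorter path).
H = 134 + 0.14 × (-50) = 127 → 127°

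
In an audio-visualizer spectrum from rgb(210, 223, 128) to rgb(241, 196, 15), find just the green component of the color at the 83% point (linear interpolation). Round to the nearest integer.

201

G = 223 + 0.83 × (196 − 223) = 200.59 → 201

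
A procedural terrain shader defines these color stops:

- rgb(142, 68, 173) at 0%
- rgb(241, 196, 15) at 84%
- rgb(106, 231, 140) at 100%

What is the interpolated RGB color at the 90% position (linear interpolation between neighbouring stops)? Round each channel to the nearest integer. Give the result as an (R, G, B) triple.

(190, 209, 62)

90% lies between the 84% and 100% stops, so the local fraction is t = (90 − 84)/(100 − 84) = 6/16 ≈ 0.375.
R = 241 + 0.375 × (106 − 241) = 190.375 → 190
G = 196 + 0.375 × (231 − 196) = 209.125 → 209
B = 15 + 0.375 × (140 − 15) = 61.875 → 62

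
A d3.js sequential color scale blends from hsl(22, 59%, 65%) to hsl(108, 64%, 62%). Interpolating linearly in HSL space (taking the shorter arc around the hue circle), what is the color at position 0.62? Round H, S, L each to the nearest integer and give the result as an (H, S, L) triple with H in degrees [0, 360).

(75, 62, 63)

Hue arc: Δh = 108 − 22 = 86° (|Δh| ≤ 180, already the shorter path).
H = 22 + 0.62 × (86) = 75.32 → 75°
S = 59 + 0.62 × (64 − 59) = 62.1 → 62%
L = 65 + 0.62 × (62 − 65) = 63.14 → 63%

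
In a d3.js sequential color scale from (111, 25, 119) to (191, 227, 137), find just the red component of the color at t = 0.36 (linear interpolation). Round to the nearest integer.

140

R = 111 + 0.36 × (191 − 111) = 139.8 → 140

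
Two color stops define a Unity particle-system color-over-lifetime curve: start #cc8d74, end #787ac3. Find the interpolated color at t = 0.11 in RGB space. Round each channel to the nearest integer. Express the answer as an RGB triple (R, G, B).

(195, 139, 125)

#cc8d74 → (204, 141, 116); #787ac3 → (120, 122, 195).
R = 204 + 0.11 × (120 − 204) = 204 + 0.11 × -84 = 194.76 → 195
G = 141 + 0.11 × (122 − 141) = 141 + 0.11 × -19 = 138.91 → 139
B = 116 + 0.11 × (195 − 116) = 116 + 0.11 × 79 = 124.69 → 125
So the blended color is (195, 139, 125), about #c38b7d.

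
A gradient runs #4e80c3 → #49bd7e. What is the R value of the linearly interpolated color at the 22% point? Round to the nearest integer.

R₁ = 78 (from #4e80c3), R₂ = 73 (from #49bd7e).
R = 78 + 0.22 × (73 − 78) = 76.9 → 77

77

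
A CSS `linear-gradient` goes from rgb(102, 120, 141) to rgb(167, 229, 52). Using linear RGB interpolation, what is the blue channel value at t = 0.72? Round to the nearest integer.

77

B = 141 + 0.72 × (52 − 141) = 76.92 → 77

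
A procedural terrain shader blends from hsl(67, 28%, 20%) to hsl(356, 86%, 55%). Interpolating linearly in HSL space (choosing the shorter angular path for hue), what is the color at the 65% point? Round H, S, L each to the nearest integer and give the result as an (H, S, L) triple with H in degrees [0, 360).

(21, 66, 43)

Hue: 356 − 67 = 289°, but |289| > 180 so the shorter arc goes the other way: Δh = 289 − 360 = -71°.
H = 67 + 0.65 × (-71) = 20.85 → 21°
S = 28 + 0.65 × (86 − 28) = 65.7 → 66%
L = 20 + 0.65 × (55 − 20) = 42.75 → 43%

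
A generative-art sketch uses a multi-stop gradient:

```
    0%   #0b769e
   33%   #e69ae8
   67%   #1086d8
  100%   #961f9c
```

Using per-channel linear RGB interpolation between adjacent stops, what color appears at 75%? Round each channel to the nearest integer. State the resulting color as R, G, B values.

75% lies between the 67% and 100% stops, so the local fraction is t = (75 − 67)/(100 − 67) = 8/33 ≈ 0.2424.
#1086d8 → (16, 134, 216); #961f9c → (150, 31, 156).
R = 16 + 0.2424 × (150 − 16) = 48.482 → 48
G = 134 + 0.2424 × (31 − 134) = 109.033 → 109
B = 216 + 0.2424 × (156 − 216) = 201.456 → 201

(48, 109, 201)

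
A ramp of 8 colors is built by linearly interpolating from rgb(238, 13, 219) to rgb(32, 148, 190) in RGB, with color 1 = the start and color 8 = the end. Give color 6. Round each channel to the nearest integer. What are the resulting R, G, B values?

(91, 109, 198)

With 8 swatches and endpoints inclusive, swatch 6 sits at t = (6 − 1)/(8 − 1) = 5/7 ≈ 0.7143.
R = 238 + 0.7143 × (32 − 238) = 90.854 → 91
G = 13 + 0.7143 × (148 − 13) = 109.431 → 109
B = 219 + 0.7143 × (190 − 219) = 198.285 → 198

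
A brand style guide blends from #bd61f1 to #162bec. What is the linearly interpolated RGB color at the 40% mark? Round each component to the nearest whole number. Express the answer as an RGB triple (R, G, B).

#bd61f1 → (189, 97, 241); #162bec → (22, 43, 236).
40% corresponds to t = 0.4.
R = 189 + 0.4 × (22 − 189) = 189 + 0.4 × -167 = 122.2 → 122
G = 97 + 0.4 × (43 − 97) = 97 + 0.4 × -54 = 75.4 → 75
B = 241 + 0.4 × (236 − 241) = 241 + 0.4 × -5 = 239 → 239

(122, 75, 239)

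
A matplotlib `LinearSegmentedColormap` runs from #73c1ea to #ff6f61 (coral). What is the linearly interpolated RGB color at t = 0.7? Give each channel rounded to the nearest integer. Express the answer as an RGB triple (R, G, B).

#73c1ea → (115, 193, 234); #ff6f61 → (255, 111, 97).
R = 115 + 0.7 × (255 − 115) = 115 + 0.7 × 140 = 213 → 213
G = 193 + 0.7 × (111 − 193) = 193 + 0.7 × -82 = 135.6 → 136
B = 234 + 0.7 × (97 − 234) = 234 + 0.7 × -137 = 138.1 → 138
So the blended color is (213, 136, 138), about #d5888a.

(213, 136, 138)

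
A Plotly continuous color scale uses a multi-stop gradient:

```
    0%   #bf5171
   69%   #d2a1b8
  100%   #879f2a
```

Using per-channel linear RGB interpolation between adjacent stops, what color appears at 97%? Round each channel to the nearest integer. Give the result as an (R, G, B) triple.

97% lies between the 69% and 100% stops, so the local fraction is t = (97 − 69)/(100 − 69) = 28/31 ≈ 0.9032.
#d2a1b8 → (210, 161, 184); #879f2a → (135, 159, 42).
R = 210 + 0.9032 × (135 − 210) = 142.26 → 142
G = 161 + 0.9032 × (159 − 161) = 159.194 → 159
B = 184 + 0.9032 × (42 − 184) = 55.746 → 56

(142, 159, 56)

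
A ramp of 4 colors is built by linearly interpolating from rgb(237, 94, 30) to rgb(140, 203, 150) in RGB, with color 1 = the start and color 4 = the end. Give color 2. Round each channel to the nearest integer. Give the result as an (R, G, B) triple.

With 4 swatches and endpoints inclusive, swatch 2 sits at t = (2 − 1)/(4 − 1) = 1/3 ≈ 0.3333.
R = 237 + 0.3333 × (140 − 237) = 204.67 → 205
G = 94 + 0.3333 × (203 − 94) = 130.33 → 130
B = 30 + 0.3333 × (150 − 30) = 69.996 → 70

(205, 130, 70)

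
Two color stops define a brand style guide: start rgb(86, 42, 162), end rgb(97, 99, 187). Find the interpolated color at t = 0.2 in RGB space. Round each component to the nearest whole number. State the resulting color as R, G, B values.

(88, 53, 167)

R = 86 + 0.2 × (97 − 86) = 86 + 0.2 × 11 = 88.2 → 88
G = 42 + 0.2 × (99 − 42) = 42 + 0.2 × 57 = 53.4 → 53
B = 162 + 0.2 × (187 − 162) = 162 + 0.2 × 25 = 167 → 167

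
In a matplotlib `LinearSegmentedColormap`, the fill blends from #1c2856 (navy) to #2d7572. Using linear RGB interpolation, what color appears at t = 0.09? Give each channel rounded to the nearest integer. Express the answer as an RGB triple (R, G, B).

(30, 47, 89)

#1c2856 → (28, 40, 86); #2d7572 → (45, 117, 114).
R = 28 + 0.09 × (45 − 28) = 28 + 0.09 × 17 = 29.53 → 30
G = 40 + 0.09 × (117 − 40) = 40 + 0.09 × 77 = 46.93 → 47
B = 86 + 0.09 × (114 − 86) = 86 + 0.09 × 28 = 88.52 → 89
So the blended color is (30, 47, 89), about #1e2f59.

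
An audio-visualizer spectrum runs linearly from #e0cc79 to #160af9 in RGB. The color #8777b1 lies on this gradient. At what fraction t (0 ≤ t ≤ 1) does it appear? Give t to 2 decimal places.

Invert the lerp on the R channel (largest span, 202): t = (135 − 224) / (22 − 224) = -89/-202 = 0.44059.
Check on G: (119 − 204)/(10 − 204) = 0.4381 ✓

0.44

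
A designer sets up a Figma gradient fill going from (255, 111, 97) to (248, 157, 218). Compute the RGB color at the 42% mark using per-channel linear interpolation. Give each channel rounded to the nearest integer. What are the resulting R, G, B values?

(252, 130, 148)

42% corresponds to t = 0.42.
R = 255 + 0.42 × (248 − 255) = 255 + 0.42 × -7 = 252.06 → 252
G = 111 + 0.42 × (157 − 111) = 111 + 0.42 × 46 = 130.32 → 130
B = 97 + 0.42 × (218 − 97) = 97 + 0.42 × 121 = 147.82 → 148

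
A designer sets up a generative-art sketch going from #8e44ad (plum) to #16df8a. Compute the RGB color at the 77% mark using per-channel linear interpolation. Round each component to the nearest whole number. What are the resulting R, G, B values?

#8e44ad → (142, 68, 173); #16df8a → (22, 223, 138).
77% corresponds to t = 0.77.
R = 142 + 0.77 × (22 − 142) = 142 + 0.77 × -120 = 49.6 → 50
G = 68 + 0.77 × (223 − 68) = 68 + 0.77 × 155 = 187.35 → 187
B = 173 + 0.77 × (138 − 173) = 173 + 0.77 × -35 = 146.05 → 146

(50, 187, 146)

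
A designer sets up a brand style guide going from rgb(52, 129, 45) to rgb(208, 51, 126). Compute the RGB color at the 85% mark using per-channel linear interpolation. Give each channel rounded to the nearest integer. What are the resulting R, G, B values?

(185, 63, 114)

85% corresponds to t = 0.85.
R = 52 + 0.85 × (208 − 52) = 52 + 0.85 × 156 = 184.6 → 185
G = 129 + 0.85 × (51 − 129) = 129 + 0.85 × -78 = 62.7 → 63
B = 45 + 0.85 × (126 − 45) = 45 + 0.85 × 81 = 113.85 → 114
So the blended color is (185, 63, 114), about #b93f72.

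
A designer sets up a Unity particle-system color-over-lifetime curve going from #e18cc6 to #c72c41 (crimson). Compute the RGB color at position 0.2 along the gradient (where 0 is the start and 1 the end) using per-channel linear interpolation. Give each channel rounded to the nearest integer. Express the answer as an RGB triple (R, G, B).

(220, 121, 171)

#e18cc6 → (225, 140, 198); #c72c41 → (199, 44, 65).
R = 225 + 0.2 × (199 − 225) = 225 + 0.2 × -26 = 219.8 → 220
G = 140 + 0.2 × (44 − 140) = 140 + 0.2 × -96 = 120.8 → 121
B = 198 + 0.2 × (65 − 198) = 198 + 0.2 × -133 = 171.4 → 171
So the blended color is (220, 121, 171), about #dc79ab.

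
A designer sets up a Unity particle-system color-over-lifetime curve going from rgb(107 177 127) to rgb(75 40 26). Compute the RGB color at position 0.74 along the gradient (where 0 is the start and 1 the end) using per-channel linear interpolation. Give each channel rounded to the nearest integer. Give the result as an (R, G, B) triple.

R = 107 + 0.74 × (75 − 107) = 107 + 0.74 × -32 = 83.32 → 83
G = 177 + 0.74 × (40 − 177) = 177 + 0.74 × -137 = 75.62 → 76
B = 127 + 0.74 × (26 − 127) = 127 + 0.74 × -101 = 52.26 → 52

(83, 76, 52)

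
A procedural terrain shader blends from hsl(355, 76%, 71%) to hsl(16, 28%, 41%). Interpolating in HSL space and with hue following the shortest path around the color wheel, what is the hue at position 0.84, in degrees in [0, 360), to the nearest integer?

Hue: 16 − 355 = -339°, but |-339| > 180 so the shorter arc goes the other way: Δh = -339 + 360 = 21°.
H = 355 + 0.84 × (21) = 372.64 → 373 → 373 mod 360 = 13°

13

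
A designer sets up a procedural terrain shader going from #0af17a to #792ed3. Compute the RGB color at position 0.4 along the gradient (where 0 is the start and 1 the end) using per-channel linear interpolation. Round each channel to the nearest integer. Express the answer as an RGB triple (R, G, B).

(54, 163, 158)

#0af17a → (10, 241, 122); #792ed3 → (121, 46, 211).
R = 10 + 0.4 × (121 − 10) = 10 + 0.4 × 111 = 54.4 → 54
G = 241 + 0.4 × (46 − 241) = 241 + 0.4 × -195 = 163 → 163
B = 122 + 0.4 × (211 − 122) = 122 + 0.4 × 89 = 157.6 → 158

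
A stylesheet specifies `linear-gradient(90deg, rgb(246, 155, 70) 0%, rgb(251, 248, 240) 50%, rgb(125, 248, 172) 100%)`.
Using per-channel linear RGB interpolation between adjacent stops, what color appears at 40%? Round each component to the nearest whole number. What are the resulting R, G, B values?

40% lies between the 0% and 50% stops, so the local fraction is t = (40 − 0)/(50 − 0) = 40/50 ≈ 0.8.
R = 246 + 0.8 × (251 − 246) = 250 → 250
G = 155 + 0.8 × (248 − 155) = 229.4 → 229
B = 70 + 0.8 × (240 − 70) = 206 → 206

(250, 229, 206)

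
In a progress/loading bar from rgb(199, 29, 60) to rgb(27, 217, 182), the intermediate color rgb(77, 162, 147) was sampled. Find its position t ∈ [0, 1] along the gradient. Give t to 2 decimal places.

Invert the lerp on the G channel (largest span, 188): t = (162 − 29) / (217 − 29) = 133/188 = 0.70745.
Check on R: (77 − 199)/(27 − 199) = 0.7093 ✓

0.71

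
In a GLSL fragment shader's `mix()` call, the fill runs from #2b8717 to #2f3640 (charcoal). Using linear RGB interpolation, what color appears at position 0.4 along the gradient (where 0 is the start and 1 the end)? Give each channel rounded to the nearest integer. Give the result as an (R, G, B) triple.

#2b8717 → (43, 135, 23); #2f3640 → (47, 54, 64).
R = 43 + 0.4 × (47 − 43) = 43 + 0.4 × 4 = 44.6 → 45
G = 135 + 0.4 × (54 − 135) = 135 + 0.4 × -81 = 102.6 → 103
B = 23 + 0.4 × (64 − 23) = 23 + 0.4 × 41 = 39.4 → 39

(45, 103, 39)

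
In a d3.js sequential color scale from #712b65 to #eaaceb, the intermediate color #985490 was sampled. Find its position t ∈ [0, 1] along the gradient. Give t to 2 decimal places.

Invert the lerp on the B channel (largest span, 134): t = (144 − 101) / (235 − 101) = 43/134 = 0.3209.
Check on R: (152 − 113)/(234 − 113) = 0.3223 ✓

0.32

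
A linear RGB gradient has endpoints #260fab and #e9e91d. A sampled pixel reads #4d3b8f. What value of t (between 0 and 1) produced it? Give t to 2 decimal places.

Invert the lerp on the G channel (largest span, 218): t = (59 − 15) / (233 − 15) = 44/218 = 0.20183.
Check on R: (77 − 38)/(233 − 38) = 0.2 ✓

0.20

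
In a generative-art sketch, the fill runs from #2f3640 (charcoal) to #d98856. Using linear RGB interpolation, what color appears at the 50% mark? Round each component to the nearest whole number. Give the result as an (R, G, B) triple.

(132, 95, 75)

#2f3640 → (47, 54, 64); #d98856 → (217, 136, 86).
50% corresponds to t = 0.5.
R = 47 + 0.5 × (217 − 47) = 47 + 0.5 × 170 = 132 → 132
G = 54 + 0.5 × (136 − 54) = 54 + 0.5 × 82 = 95 → 95
B = 64 + 0.5 × (86 − 64) = 64 + 0.5 × 22 = 75 → 75
So the blended color is (132, 95, 75), about #845f4b.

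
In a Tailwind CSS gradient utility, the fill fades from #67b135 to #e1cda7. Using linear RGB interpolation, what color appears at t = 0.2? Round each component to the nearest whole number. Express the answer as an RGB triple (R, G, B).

(127, 183, 76)

#67b135 → (103, 177, 53); #e1cda7 → (225, 205, 167).
R = 103 + 0.2 × (225 − 103) = 103 + 0.2 × 122 = 127.4 → 127
G = 177 + 0.2 × (205 − 177) = 177 + 0.2 × 28 = 182.6 → 183
B = 53 + 0.2 × (167 − 53) = 53 + 0.2 × 114 = 75.8 → 76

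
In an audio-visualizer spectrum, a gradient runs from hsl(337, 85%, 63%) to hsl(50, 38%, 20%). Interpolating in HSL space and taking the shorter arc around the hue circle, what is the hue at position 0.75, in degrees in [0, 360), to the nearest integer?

32

Hue: 50 − 337 = -287°, but |-287| > 180 so the shorter arc goes the other way: Δh = -287 + 360 = 73°.
H = 337 + 0.75 × (73) = 391.75 → 392 → 392 mod 360 = 32°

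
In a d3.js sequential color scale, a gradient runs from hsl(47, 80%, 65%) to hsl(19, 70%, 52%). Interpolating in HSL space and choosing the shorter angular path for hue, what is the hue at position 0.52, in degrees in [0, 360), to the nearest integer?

32

Hue arc: Δh = 19 − 47 = -28° (|Δh| ≤ 180, already the shorter path).
H = 47 + 0.52 × (-28) = 32.44 → 32°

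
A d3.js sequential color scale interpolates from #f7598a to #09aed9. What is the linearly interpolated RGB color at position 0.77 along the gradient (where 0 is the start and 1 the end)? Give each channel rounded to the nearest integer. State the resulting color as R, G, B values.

(64, 154, 199)

#f7598a → (247, 89, 138); #09aed9 → (9, 174, 217).
R = 247 + 0.77 × (9 − 247) = 247 + 0.77 × -238 = 63.74 → 64
G = 89 + 0.77 × (174 − 89) = 89 + 0.77 × 85 = 154.45 → 154
B = 138 + 0.77 × (217 − 138) = 138 + 0.77 × 79 = 198.83 → 199
So the blended color is (64, 154, 199), about #409ac7.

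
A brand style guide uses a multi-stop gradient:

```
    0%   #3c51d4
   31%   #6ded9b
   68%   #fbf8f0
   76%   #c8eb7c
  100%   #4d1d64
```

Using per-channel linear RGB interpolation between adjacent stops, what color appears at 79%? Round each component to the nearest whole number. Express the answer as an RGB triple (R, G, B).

79% lies between the 76% and 100% stops, so the local fraction is t = (79 − 76)/(100 − 76) = 3/24 ≈ 0.125.
#c8eb7c → (200, 235, 124); #4d1d64 → (77, 29, 100).
R = 200 + 0.125 × (77 − 200) = 184.625 → 185
G = 235 + 0.125 × (29 − 235) = 209.25 → 209
B = 124 + 0.125 × (100 − 124) = 121 → 121

(185, 209, 121)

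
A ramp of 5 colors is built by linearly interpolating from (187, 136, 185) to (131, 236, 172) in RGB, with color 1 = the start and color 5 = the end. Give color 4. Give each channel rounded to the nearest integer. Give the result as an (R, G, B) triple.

With 5 swatches and endpoints inclusive, swatch 4 sits at t = (4 − 1)/(5 − 1) = 3/4 ≈ 0.75.
R = 187 + 0.75 × (131 − 187) = 145 → 145
G = 136 + 0.75 × (236 − 136) = 211 → 211
B = 185 + 0.75 × (172 − 185) = 175.25 → 175

(145, 211, 175)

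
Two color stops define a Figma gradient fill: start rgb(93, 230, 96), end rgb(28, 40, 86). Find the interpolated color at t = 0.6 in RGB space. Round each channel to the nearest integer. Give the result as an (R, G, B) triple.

(54, 116, 90)

R = 93 + 0.6 × (28 − 93) = 93 + 0.6 × -65 = 54 → 54
G = 230 + 0.6 × (40 − 230) = 230 + 0.6 × -190 = 116 → 116
B = 96 + 0.6 × (86 − 96) = 96 + 0.6 × -10 = 90 → 90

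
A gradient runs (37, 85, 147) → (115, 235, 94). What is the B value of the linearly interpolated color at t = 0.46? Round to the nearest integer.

B = 147 + 0.46 × (94 − 147) = 122.62 → 123

123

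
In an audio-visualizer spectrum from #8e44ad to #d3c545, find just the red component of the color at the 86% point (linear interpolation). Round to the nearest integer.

201

R₁ = 142 (from #8e44ad), R₂ = 211 (from #d3c545).
R = 142 + 0.86 × (211 − 142) = 201.34 → 201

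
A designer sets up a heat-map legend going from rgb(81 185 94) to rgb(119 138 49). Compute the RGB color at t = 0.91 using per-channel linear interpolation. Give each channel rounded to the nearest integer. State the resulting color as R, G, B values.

(116, 142, 53)

R = 81 + 0.91 × (119 − 81) = 81 + 0.91 × 38 = 115.58 → 116
G = 185 + 0.91 × (138 − 185) = 185 + 0.91 × -47 = 142.23 → 142
B = 94 + 0.91 × (49 − 94) = 94 + 0.91 × -45 = 53.05 → 53
So the blended color is (116, 142, 53), about #748e35.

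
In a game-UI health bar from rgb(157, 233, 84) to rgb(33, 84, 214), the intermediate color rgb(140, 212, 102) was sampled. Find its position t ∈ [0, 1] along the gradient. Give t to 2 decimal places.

Invert the lerp on the G channel (largest span, 149): t = (212 − 233) / (84 − 233) = -21/-149 = 0.14094.
Check on R: (140 − 157)/(33 − 157) = 0.1371 ✓

0.14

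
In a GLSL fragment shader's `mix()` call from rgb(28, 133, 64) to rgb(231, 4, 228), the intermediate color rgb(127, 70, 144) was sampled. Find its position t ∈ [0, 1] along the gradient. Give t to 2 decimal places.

0.49

Invert the lerp on the R channel (largest span, 203): t = (127 − 28) / (231 − 28) = 99/203 = 0.48768.
Check on G: (70 − 133)/(4 − 133) = 0.4884 ✓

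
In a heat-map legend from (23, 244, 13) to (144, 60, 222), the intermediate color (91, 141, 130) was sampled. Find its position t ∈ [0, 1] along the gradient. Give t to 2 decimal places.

0.56

Invert the lerp on the B channel (largest span, 209): t = (130 − 13) / (222 − 13) = 117/209 = 0.55981.
Check on R: (91 − 23)/(144 − 23) = 0.562 ✓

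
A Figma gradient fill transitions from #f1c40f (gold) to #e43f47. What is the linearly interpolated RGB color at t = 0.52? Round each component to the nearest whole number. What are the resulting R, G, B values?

#f1c40f → (241, 196, 15); #e43f47 → (228, 63, 71).
R = 241 + 0.52 × (228 − 241) = 241 + 0.52 × -13 = 234.24 → 234
G = 196 + 0.52 × (63 − 196) = 196 + 0.52 × -133 = 126.84 → 127
B = 15 + 0.52 × (71 − 15) = 15 + 0.52 × 56 = 44.12 → 44

(234, 127, 44)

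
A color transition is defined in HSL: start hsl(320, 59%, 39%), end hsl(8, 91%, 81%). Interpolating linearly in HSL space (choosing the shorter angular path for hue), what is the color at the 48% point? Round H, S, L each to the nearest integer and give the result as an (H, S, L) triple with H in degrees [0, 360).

(343, 74, 59)

Hue: 8 − 320 = -312°, but |-312| > 180 so the shorter arc goes the other way: Δh = -312 + 360 = 48°.
H = 320 + 0.48 × (48) = 343.04 → 343°
S = 59 + 0.48 × (91 − 59) = 74.36 → 74%
L = 39 + 0.48 × (81 − 39) = 59.16 → 59%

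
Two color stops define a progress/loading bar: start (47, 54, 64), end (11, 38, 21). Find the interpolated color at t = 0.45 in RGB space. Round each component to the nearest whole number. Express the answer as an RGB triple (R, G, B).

R = 47 + 0.45 × (11 − 47) = 47 + 0.45 × -36 = 30.8 → 31
G = 54 + 0.45 × (38 − 54) = 54 + 0.45 × -16 = 46.8 → 47
B = 64 + 0.45 × (21 − 64) = 64 + 0.45 × -43 = 44.65 → 45

(31, 47, 45)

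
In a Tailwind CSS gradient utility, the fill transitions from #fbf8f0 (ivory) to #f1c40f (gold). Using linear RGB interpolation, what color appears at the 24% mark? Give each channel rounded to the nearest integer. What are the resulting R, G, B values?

(249, 236, 186)

#fbf8f0 → (251, 248, 240); #f1c40f → (241, 196, 15).
24% corresponds to t = 0.24.
R = 251 + 0.24 × (241 − 251) = 251 + 0.24 × -10 = 248.6 → 249
G = 248 + 0.24 × (196 − 248) = 248 + 0.24 × -52 = 235.52 → 236
B = 240 + 0.24 × (15 − 240) = 240 + 0.24 × -225 = 186 → 186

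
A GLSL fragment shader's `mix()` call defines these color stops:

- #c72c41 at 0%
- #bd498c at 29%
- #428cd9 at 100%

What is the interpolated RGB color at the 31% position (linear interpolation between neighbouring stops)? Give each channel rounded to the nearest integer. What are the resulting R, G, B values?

(186, 75, 142)

31% lies between the 29% and 100% stops, so the local fraction is t = (31 − 29)/(100 − 29) = 2/71 ≈ 0.0282.
#bd498c → (189, 73, 140); #428cd9 → (66, 140, 217).
R = 189 + 0.0282 × (66 − 189) = 185.531 → 186
G = 73 + 0.0282 × (140 − 73) = 74.889 → 75
B = 140 + 0.0282 × (217 − 140) = 142.171 → 142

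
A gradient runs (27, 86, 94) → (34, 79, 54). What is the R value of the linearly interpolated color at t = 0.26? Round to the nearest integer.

R = 27 + 0.26 × (34 − 27) = 28.82 → 29

29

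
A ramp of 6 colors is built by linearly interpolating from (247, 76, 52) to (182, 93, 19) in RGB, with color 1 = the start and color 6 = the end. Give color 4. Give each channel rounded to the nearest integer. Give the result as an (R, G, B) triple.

(208, 86, 32)

With 6 swatches and endpoints inclusive, swatch 4 sits at t = (4 − 1)/(6 − 1) = 3/5 ≈ 0.6.
R = 247 + 0.6 × (182 − 247) = 208 → 208
G = 76 + 0.6 × (93 − 76) = 86.2 → 86
B = 52 + 0.6 × (19 − 52) = 32.2 → 32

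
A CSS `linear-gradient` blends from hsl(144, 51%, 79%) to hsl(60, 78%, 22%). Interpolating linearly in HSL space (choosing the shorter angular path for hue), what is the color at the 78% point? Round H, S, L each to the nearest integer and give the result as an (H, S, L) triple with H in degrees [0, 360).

Hue arc: Δh = 60 − 144 = -84° (|Δh| ≤ 180, already the shorter path).
H = 144 + 0.78 × (-84) = 78.48 → 78°
S = 51 + 0.78 × (78 − 51) = 72.06 → 72%
L = 79 + 0.78 × (22 − 79) = 34.54 → 35%

(78, 72, 35)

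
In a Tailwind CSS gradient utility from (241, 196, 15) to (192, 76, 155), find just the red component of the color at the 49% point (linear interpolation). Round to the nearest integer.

217

R = 241 + 0.49 × (192 − 241) = 216.99 → 217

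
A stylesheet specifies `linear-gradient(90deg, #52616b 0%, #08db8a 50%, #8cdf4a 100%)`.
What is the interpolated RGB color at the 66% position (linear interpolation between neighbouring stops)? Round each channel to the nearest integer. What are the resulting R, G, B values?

(50, 220, 118)

66% lies between the 50% and 100% stops, so the local fraction is t = (66 − 50)/(100 − 50) = 16/50 ≈ 0.32.
#08db8a → (8, 219, 138); #8cdf4a → (140, 223, 74).
R = 8 + 0.32 × (140 − 8) = 50.24 → 50
G = 219 + 0.32 × (223 − 219) = 220.28 → 220
B = 138 + 0.32 × (74 − 138) = 117.52 → 118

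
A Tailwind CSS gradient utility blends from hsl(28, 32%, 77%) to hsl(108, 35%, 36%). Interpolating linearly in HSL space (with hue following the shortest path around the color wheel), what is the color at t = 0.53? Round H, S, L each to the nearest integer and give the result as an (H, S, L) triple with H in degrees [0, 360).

Hue arc: Δh = 108 − 28 = 80° (|Δh| ≤ 180, already the shorter path).
H = 28 + 0.53 × (80) = 70.4 → 70°
S = 32 + 0.53 × (35 − 32) = 33.59 → 34%
L = 77 + 0.53 × (36 − 77) = 55.27 → 55%

(70, 34, 55)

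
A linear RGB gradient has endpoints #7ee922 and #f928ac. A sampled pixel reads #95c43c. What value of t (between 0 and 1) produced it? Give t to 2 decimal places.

0.19

Invert the lerp on the G channel (largest span, 193): t = (196 − 233) / (40 − 233) = -37/-193 = 0.19171.
Check on R: (149 − 126)/(249 − 126) = 0.187 ✓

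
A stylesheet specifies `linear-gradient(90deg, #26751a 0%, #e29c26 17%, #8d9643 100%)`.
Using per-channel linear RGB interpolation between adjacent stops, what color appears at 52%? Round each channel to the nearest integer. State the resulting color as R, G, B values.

52% lies between the 17% and 100% stops, so the local fraction is t = (52 − 17)/(100 − 17) = 35/83 ≈ 0.4217.
#e29c26 → (226, 156, 38); #8d9643 → (141, 150, 67).
R = 226 + 0.4217 × (141 − 226) = 190.155 → 190
G = 156 + 0.4217 × (150 − 156) = 153.47 → 153
B = 38 + 0.4217 × (67 − 38) = 50.229 → 50

(190, 153, 50)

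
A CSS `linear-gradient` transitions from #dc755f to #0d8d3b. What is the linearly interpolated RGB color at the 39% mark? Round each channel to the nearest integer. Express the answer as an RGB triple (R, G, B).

(139, 126, 81)

#dc755f → (220, 117, 95); #0d8d3b → (13, 141, 59).
39% corresponds to t = 0.39.
R = 220 + 0.39 × (13 − 220) = 220 + 0.39 × -207 = 139.27 → 139
G = 117 + 0.39 × (141 − 117) = 117 + 0.39 × 24 = 126.36 → 126
B = 95 + 0.39 × (59 − 95) = 95 + 0.39 × -36 = 80.96 → 81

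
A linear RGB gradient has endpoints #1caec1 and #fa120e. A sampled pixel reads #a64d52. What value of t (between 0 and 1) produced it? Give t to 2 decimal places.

Invert the lerp on the R channel (largest span, 222): t = (166 − 28) / (250 − 28) = 138/222 = 0.62162.
Check on G: (77 − 174)/(18 − 174) = 0.6218 ✓

0.62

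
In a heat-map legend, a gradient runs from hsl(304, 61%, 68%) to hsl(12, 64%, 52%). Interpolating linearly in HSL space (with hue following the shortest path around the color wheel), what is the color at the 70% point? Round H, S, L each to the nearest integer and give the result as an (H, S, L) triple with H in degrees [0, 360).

(352, 63, 57)

Hue: 12 − 304 = -292°, but |-292| > 180 so the shorter arc goes the other way: Δh = -292 + 360 = 68°.
H = 304 + 0.7 × (68) = 351.6 → 352°
S = 61 + 0.7 × (64 − 61) = 63.1 → 63%
L = 68 + 0.7 × (52 − 68) = 56.8 → 57%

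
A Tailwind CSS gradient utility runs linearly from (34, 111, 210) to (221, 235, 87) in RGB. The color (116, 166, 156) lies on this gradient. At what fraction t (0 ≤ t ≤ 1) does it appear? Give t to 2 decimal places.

Invert the lerp on the R channel (largest span, 187): t = (116 − 34) / (221 − 34) = 82/187 = 0.4385.
Check on G: (166 − 111)/(235 − 111) = 0.4435 ✓

0.44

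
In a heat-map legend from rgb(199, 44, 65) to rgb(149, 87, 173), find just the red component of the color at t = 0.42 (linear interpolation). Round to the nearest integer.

178

R = 199 + 0.42 × (149 − 199) = 178 → 178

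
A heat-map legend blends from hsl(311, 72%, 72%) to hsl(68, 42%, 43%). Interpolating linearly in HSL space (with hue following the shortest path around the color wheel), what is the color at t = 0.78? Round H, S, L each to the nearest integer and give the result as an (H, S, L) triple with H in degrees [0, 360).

(42, 49, 49)

Hue: 68 − 311 = -243°, but |-243| > 180 so the shorter arc goes the other way: Δh = -243 + 360 = 117°.
H = 311 + 0.78 × (117) = 402.26 → 402 → 402 mod 360 = 42°
S = 72 + 0.78 × (42 − 72) = 48.6 → 49%
L = 72 + 0.78 × (43 − 72) = 49.38 → 49%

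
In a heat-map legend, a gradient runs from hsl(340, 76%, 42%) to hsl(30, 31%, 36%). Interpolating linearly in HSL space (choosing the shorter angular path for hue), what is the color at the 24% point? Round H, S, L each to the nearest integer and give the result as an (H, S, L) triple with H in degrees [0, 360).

Hue: 30 − 340 = -310°, but |-310| > 180 so the shorter arc goes the other way: Δh = -310 + 360 = 50°.
H = 340 + 0.24 × (50) = 352 → 352°
S = 76 + 0.24 × (31 − 76) = 65.2 → 65%
L = 42 + 0.24 × (36 − 42) = 40.56 → 41%

(352, 65, 41)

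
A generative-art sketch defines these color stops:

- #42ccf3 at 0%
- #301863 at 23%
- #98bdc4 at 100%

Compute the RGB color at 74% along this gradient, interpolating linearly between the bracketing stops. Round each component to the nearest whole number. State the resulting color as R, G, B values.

(117, 133, 163)

74% lies between the 23% and 100% stops, so the local fraction is t = (74 − 23)/(100 − 23) = 51/77 ≈ 0.6623.
#301863 → (48, 24, 99); #98bdc4 → (152, 189, 196).
R = 48 + 0.6623 × (152 − 48) = 116.879 → 117
G = 24 + 0.6623 × (189 − 24) = 133.279 → 133
B = 99 + 0.6623 × (196 − 99) = 163.243 → 163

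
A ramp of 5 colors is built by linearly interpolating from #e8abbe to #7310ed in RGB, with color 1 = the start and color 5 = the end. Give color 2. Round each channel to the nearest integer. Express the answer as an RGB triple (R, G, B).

(203, 132, 202)

With 5 swatches and endpoints inclusive, swatch 2 sits at t = (2 − 1)/(5 − 1) = 1/4 ≈ 0.25.
#e8abbe → (232, 171, 190); #7310ed → (115, 16, 237).
R = 232 + 0.25 × (115 − 232) = 202.75 → 203
G = 171 + 0.25 × (16 − 171) = 132.25 → 132
B = 190 + 0.25 × (237 − 190) = 201.75 → 202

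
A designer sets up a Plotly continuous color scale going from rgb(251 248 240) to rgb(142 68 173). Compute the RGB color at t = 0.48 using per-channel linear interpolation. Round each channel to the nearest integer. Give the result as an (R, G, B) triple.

(199, 162, 208)

R = 251 + 0.48 × (142 − 251) = 251 + 0.48 × -109 = 198.68 → 199
G = 248 + 0.48 × (68 − 248) = 248 + 0.48 × -180 = 161.6 → 162
B = 240 + 0.48 × (173 − 240) = 240 + 0.48 × -67 = 207.84 → 208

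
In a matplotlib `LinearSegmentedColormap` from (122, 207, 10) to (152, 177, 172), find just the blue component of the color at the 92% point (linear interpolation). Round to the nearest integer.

B = 10 + 0.92 × (172 − 10) = 159.04 → 159

159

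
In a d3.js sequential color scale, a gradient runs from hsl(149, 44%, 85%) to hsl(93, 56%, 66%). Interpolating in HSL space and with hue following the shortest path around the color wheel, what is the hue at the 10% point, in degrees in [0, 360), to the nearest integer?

143

Hue arc: Δh = 93 − 149 = -56° (|Δh| ≤ 180, already the shorter path).
H = 149 + 0.1 × (-56) = 143.4 → 143°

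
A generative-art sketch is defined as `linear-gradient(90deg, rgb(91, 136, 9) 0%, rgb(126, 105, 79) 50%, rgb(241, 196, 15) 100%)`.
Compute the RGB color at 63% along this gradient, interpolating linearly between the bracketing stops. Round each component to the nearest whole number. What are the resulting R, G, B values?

(156, 129, 62)

63% lies between the 50% and 100% stops, so the local fraction is t = (63 − 50)/(100 − 50) = 13/50 ≈ 0.26.
R = 126 + 0.26 × (241 − 126) = 155.9 → 156
G = 105 + 0.26 × (196 − 105) = 128.66 → 129
B = 79 + 0.26 × (15 − 79) = 62.36 → 62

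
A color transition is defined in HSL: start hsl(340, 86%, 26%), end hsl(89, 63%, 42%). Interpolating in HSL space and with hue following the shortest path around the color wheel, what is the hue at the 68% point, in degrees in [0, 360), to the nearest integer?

54

Hue: 89 − 340 = -251°, but |-251| > 180 so the shorter arc goes the other way: Δh = -251 + 360 = 109°.
H = 340 + 0.68 × (109) = 414.12 → 414 → 414 mod 360 = 54°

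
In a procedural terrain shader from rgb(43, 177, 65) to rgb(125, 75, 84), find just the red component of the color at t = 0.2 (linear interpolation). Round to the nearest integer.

R = 43 + 0.2 × (125 − 43) = 59.4 → 59

59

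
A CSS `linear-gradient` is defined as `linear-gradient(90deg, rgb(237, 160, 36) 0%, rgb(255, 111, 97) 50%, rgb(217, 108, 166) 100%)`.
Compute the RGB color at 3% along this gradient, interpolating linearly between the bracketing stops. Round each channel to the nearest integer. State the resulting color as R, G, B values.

3% lies between the 0% and 50% stops, so the local fraction is t = (3 − 0)/(50 − 0) = 3/50 ≈ 0.06.
R = 237 + 0.06 × (255 − 237) = 238.08 → 238
G = 160 + 0.06 × (111 − 160) = 157.06 → 157
B = 36 + 0.06 × (97 − 36) = 39.66 → 40

(238, 157, 40)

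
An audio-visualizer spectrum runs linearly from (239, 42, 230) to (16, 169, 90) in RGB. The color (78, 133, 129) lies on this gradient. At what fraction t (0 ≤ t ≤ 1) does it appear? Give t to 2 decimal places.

Invert the lerp on the R channel (largest span, 223): t = (78 − 239) / (16 − 239) = -161/-223 = 0.72197.
Check on G: (133 − 42)/(169 − 42) = 0.7165 ✓

0.72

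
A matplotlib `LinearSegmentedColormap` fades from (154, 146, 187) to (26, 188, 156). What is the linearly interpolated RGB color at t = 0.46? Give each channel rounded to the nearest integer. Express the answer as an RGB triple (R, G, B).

(95, 165, 173)

R = 154 + 0.46 × (26 − 154) = 154 + 0.46 × -128 = 95.12 → 95
G = 146 + 0.46 × (188 − 146) = 146 + 0.46 × 42 = 165.32 → 165
B = 187 + 0.46 × (156 − 187) = 187 + 0.46 × -31 = 172.74 → 173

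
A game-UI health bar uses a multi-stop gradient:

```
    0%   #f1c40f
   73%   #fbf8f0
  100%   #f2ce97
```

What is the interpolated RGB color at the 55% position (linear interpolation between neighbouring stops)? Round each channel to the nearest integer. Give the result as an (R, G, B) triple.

55% lies between the 0% and 73% stops, so the local fraction is t = (55 − 0)/(73 − 0) = 55/73 ≈ 0.7534.
#f1c40f → (241, 196, 15); #fbf8f0 → (251, 248, 240).
R = 241 + 0.7534 × (251 − 241) = 248.534 → 249
G = 196 + 0.7534 × (248 − 196) = 235.177 → 235
B = 15 + 0.7534 × (240 − 15) = 184.515 → 185

(249, 235, 185)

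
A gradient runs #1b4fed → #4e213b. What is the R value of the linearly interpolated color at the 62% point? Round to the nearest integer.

59

R₁ = 27 (from #1b4fed), R₂ = 78 (from #4e213b).
R = 27 + 0.62 × (78 − 27) = 58.62 → 59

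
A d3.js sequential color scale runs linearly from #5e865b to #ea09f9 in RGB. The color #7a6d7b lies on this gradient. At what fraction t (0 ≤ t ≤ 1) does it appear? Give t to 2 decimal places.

0.20

Invert the lerp on the B channel (largest span, 158): t = (123 − 91) / (249 − 91) = 32/158 = 0.20253.
Check on R: (122 − 94)/(234 − 94) = 0.2 ✓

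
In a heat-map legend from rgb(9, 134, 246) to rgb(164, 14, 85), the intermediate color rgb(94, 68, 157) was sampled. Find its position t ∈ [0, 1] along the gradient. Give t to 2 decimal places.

Invert the lerp on the B channel (largest span, 161): t = (157 − 246) / (85 − 246) = -89/-161 = 0.5528.
Check on R: (94 − 9)/(164 − 9) = 0.5484 ✓

0.55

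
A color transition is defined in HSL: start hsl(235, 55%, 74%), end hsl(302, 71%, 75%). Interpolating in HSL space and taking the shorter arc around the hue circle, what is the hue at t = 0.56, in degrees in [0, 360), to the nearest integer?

Hue arc: Δh = 302 − 235 = 67° (|Δh| ≤ 180, already the shorter path).
H = 235 + 0.56 × (67) = 272.52 → 273°

273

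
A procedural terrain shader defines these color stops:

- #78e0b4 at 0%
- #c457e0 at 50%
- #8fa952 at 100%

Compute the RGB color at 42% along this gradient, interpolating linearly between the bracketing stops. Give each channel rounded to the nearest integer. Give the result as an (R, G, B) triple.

(184, 109, 217)

42% lies between the 0% and 50% stops, so the local fraction is t = (42 − 0)/(50 − 0) = 42/50 ≈ 0.84.
#78e0b4 → (120, 224, 180); #c457e0 → (196, 87, 224).
R = 120 + 0.84 × (196 − 120) = 183.84 → 184
G = 224 + 0.84 × (87 − 224) = 108.92 → 109
B = 180 + 0.84 × (224 − 180) = 216.96 → 217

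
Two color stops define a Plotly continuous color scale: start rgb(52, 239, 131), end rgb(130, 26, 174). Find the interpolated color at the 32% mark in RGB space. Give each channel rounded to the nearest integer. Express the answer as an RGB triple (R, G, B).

(77, 171, 145)

32% corresponds to t = 0.32.
R = 52 + 0.32 × (130 − 52) = 52 + 0.32 × 78 = 76.96 → 77
G = 239 + 0.32 × (26 − 239) = 239 + 0.32 × -213 = 170.84 → 171
B = 131 + 0.32 × (174 − 131) = 131 + 0.32 × 43 = 144.76 → 145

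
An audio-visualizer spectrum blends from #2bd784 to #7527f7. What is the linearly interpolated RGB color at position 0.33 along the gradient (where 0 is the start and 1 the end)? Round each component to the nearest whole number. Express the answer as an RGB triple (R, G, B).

(67, 157, 170)

#2bd784 → (43, 215, 132); #7527f7 → (117, 39, 247).
R = 43 + 0.33 × (117 − 43) = 43 + 0.33 × 74 = 67.42 → 67
G = 215 + 0.33 × (39 − 215) = 215 + 0.33 × -176 = 156.92 → 157
B = 132 + 0.33 × (247 − 132) = 132 + 0.33 × 115 = 169.95 → 170
So the blended color is (67, 157, 170), about #439daa.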